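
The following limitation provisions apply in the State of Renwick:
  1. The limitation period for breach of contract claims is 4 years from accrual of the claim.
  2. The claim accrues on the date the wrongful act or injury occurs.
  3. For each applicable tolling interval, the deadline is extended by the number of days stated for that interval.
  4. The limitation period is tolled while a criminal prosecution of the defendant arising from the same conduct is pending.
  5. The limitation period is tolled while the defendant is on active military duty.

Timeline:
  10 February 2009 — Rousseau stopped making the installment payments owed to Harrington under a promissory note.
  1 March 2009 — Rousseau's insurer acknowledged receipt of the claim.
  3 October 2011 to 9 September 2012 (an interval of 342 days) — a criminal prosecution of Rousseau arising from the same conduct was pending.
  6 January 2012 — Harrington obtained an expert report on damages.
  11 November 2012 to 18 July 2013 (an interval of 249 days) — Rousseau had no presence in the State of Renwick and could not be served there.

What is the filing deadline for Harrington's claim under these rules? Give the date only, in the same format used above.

The claim accrued on 10 February 2009, when the wrongful act occurred.
4 years from 10 February 2009 is 10 February 2013.
The period was tolled for 342 days by the pending criminal prosecution (3 October 2011 to 9 September 2012), pushing the deadline to 18 January 2014.
Although the defendant's absence ran from 11 November 2012 to 18 July 2013, the stated rules do not make that a tolling event, so it is disregarded.
Nothing else in the chronology tolls or restarts the period.

18 January 2014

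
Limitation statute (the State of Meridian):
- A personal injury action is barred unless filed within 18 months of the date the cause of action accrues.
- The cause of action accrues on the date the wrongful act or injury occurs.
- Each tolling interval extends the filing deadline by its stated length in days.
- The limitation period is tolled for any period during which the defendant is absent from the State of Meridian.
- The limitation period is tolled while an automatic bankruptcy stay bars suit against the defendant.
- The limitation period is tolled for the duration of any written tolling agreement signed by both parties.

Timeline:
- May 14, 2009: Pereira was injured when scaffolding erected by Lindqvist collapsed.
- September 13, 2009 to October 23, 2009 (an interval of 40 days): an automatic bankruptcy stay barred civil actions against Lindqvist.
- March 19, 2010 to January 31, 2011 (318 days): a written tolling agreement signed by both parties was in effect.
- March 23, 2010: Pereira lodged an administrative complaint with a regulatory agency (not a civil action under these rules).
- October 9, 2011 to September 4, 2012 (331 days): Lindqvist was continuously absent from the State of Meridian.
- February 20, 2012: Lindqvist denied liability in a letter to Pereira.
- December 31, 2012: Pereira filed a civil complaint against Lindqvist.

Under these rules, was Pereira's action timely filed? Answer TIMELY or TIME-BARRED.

The cause of action accrued on May 14, 2009, the date of the act.
Adding the 18 months base period to May 14, 2009 gives a deadline of November 14, 2010, before any tolling.
The period was tolled for 40 days by the automatic bankruptcy stay (September 13, 2009 to October 23, 2009), pushing the deadline to December 24, 2010.
The written tolling agreement from March 19, 2010 to January 31, 2011 tolled the period for 318 days, extending the deadline to November 7, 2011.
Because the defendant's absence from the jurisdiction ran from October 9, 2011 to September 4, 2012, the deadline is extended by 331 days to October 3, 2012.
Nothing else in the chronology tolls or restarts the period.
The December 31, 2012 filing falls after the October 3, 2012 deadline; the claim is time-barred.

TIME-BARRED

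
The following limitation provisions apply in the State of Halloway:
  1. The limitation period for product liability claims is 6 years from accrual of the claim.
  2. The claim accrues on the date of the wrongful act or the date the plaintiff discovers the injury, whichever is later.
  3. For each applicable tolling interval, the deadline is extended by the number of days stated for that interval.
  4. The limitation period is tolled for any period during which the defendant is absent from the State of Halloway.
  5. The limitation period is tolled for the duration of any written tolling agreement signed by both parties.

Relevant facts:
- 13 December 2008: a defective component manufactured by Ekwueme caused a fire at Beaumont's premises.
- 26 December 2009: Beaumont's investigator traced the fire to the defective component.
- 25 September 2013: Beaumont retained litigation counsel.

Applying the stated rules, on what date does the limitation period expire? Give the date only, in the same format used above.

Taking the later of the act (13 December 2008) and discovery (26 December 2009), the claim accrued on 26 December 2009.
Adding the 6 years base period to 26 December 2009 gives a deadline of 26 December 2015, before any tolling.
Nothing else in the chronology tolls or restarts the period.

26 December 2015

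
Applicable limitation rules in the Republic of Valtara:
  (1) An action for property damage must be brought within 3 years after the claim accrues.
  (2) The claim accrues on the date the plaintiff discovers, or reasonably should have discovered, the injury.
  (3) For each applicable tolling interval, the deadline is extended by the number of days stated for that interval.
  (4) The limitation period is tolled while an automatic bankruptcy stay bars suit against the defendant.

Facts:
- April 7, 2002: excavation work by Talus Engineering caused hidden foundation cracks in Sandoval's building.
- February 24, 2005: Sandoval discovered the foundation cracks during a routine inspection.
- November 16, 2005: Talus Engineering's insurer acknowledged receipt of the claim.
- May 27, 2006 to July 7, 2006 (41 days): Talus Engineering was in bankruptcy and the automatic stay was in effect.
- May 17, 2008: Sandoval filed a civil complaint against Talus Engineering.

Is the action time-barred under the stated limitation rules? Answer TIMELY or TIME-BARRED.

TIME-BARRED

Accrual is tied to discovery, so the period began on February 24, 2005 rather than on April 7, 2002 when the act occurred.
Adding the 3 years base period to February 24, 2005 gives a deadline of February 24, 2008, before any tolling.
The period was tolled for 41 days by the automatic bankruptcy stay (May 27, 2006 to July 7, 2006), pushing the deadline to April 5, 2008.
Nothing else in the chronology tolls or restarts the period.
Filing on May 17, 2008 missed the April 5, 2008 deadline — the action is time-barred.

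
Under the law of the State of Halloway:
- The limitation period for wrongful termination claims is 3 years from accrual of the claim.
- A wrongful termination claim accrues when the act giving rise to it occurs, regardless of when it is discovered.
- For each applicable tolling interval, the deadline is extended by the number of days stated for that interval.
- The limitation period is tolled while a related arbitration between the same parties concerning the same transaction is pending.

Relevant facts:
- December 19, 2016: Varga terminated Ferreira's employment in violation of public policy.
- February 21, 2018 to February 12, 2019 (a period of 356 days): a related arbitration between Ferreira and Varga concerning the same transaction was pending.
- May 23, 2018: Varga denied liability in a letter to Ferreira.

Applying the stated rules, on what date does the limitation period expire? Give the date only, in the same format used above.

December 9, 2020

The claim accrued on December 19, 2016, the date of the act.
3 years from December 19, 2016 is December 19, 2019.
The pending related arbitration from February 21, 2018 to February 12, 2019 tolled the period for 356 days, extending the deadline to December 9, 2020.
None of the other events listed affects the running of the period under the stated rules.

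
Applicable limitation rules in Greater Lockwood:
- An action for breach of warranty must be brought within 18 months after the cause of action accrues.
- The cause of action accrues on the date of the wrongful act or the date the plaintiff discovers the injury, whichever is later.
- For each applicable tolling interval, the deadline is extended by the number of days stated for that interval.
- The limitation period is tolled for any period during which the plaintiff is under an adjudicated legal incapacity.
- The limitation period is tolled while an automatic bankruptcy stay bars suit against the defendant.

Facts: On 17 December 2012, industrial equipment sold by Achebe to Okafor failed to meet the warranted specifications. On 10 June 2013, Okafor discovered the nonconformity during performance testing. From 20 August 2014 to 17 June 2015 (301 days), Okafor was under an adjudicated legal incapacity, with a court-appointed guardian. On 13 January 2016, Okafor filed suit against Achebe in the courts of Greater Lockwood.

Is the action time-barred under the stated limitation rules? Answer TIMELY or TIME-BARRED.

TIME-BARRED

The claim accrued on 10 June 2013 — the later of the 17 December 2012 act and the 10 June 2013 discovery.
18 months from 10 June 2013 is 10 December 2014.
The period was tolled for 301 days by the plaintiff's legal incapacity (20 August 2014 to 17 June 2015), pushing the deadline to 7 October 2015.
The 13 January 2016 filing falls after the 7 October 2015 deadline; the claim is time-barred.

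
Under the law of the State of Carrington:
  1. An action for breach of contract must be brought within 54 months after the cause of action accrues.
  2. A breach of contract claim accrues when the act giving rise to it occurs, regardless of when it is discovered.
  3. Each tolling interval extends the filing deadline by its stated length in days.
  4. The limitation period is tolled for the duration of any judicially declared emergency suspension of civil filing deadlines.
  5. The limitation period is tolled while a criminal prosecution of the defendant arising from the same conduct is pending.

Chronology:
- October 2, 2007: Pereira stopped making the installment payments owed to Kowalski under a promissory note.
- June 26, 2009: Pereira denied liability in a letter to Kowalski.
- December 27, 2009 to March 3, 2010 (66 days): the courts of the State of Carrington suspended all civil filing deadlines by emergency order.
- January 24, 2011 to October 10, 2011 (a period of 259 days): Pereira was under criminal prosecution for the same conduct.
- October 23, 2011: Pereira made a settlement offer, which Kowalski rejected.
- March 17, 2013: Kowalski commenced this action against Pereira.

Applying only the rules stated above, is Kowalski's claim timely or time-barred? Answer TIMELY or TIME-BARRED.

TIME-BARRED

The claim accrued on October 2, 2007, when the wrongful act occurred.
54 months from October 2, 2007 is April 2, 2012.
The emergency suspension of filing deadlines from December 27, 2009 to March 3, 2010 tolled the period for 66 days, extending the deadline to June 7, 2012.
Because the pending criminal prosecution ran from January 24, 2011 to October 10, 2011, the deadline is extended by 259 days to February 21, 2013.
None of the other events listed affects the running of the period under the stated rules.
The March 17, 2013 filing falls after the February 21, 2013 deadline; the claim is time-barred.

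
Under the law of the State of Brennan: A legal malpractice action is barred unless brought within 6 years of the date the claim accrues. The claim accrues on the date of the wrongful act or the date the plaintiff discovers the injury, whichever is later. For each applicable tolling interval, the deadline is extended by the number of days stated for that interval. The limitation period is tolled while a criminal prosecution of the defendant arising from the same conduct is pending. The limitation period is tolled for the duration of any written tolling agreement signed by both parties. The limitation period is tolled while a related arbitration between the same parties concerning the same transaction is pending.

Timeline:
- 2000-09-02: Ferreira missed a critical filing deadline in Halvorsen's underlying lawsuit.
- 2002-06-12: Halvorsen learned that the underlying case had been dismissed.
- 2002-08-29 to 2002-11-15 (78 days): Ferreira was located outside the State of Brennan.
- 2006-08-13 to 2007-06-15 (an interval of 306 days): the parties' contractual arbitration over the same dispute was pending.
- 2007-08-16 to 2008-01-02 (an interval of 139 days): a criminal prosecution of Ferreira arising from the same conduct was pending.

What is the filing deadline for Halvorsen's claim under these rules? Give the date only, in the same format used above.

2009-08-31

The claim accrued on 2002-06-12 — the later of the 2000-09-02 act and the 2002-06-12 discovery.
The untolled deadline — 6 years after 2002-06-12 — is 2008-06-12.
The pending related arbitration from 2006-08-13 to 2007-06-15 tolled the period for 306 days, extending the deadline to 2009-04-14.
The pending criminal prosecution from 2007-08-16 to 2008-01-02 tolled the period for 139 days, extending the deadline to 2009-08-31.
Although the defendant's absence ran from 2002-08-29 to 2002-11-15, the stated rules do not make that a tolling event, so it is disregarded.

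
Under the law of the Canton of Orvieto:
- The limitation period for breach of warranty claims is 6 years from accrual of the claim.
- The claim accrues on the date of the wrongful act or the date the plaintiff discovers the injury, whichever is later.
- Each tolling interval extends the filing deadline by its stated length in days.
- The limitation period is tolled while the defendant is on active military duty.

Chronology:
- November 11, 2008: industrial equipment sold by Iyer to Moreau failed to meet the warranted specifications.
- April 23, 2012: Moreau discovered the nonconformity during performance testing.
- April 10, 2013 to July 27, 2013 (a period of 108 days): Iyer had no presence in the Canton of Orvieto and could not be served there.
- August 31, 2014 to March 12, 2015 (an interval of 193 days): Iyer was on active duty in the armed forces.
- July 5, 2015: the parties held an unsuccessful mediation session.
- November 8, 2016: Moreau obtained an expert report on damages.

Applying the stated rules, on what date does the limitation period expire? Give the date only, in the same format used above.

Taking the later of the act (November 11, 2008) and discovery (April 23, 2012), the claim accrued on April 23, 2012.
6 years from April 23, 2012 is April 23, 2018.
The defendant's active military service from August 31, 2014 to March 12, 2015 tolled the period for 193 days, extending the deadline to November 2, 2018.
Although the defendant's absence ran from April 10, 2013 to July 27, 2013, the stated rules do not make that a tolling event, so it is disregarded.
Nothing else in the chronology tolls or restarts the period.

November 2, 2018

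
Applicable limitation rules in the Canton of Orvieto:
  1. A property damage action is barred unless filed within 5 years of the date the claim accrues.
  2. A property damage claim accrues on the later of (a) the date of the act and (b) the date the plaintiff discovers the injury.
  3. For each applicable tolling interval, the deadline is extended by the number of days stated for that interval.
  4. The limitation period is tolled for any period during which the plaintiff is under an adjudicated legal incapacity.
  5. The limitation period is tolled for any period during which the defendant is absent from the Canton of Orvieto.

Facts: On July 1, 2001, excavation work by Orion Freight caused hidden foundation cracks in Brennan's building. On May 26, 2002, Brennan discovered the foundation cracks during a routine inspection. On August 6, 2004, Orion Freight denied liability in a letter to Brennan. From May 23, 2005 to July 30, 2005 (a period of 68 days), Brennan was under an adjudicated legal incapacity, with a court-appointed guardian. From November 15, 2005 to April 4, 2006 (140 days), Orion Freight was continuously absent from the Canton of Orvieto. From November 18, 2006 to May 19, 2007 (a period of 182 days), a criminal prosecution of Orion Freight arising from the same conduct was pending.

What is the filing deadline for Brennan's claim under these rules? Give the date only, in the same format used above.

Taking the later of the act (July 1, 2001) and discovery (May 26, 2002), the claim accrued on May 26, 2002.
5 years from May 26, 2002 is May 26, 2007.
Because the plaintiff's legal incapacity ran from May 23, 2005 to July 30, 2005, the deadline is extended by 68 days to August 2, 2007.
Because the defendant's absence from the jurisdiction ran from November 15, 2005 to April 4, 2006, the deadline is extended by 140 days to December 20, 2007.
The pending criminal prosecution from November 18, 2006 to May 19, 2007 does not toll the period, because no stated rule makes a criminal prosecution a tolling event.
The other events in the timeline have no effect on the limitation period under the stated rules.

December 20, 2007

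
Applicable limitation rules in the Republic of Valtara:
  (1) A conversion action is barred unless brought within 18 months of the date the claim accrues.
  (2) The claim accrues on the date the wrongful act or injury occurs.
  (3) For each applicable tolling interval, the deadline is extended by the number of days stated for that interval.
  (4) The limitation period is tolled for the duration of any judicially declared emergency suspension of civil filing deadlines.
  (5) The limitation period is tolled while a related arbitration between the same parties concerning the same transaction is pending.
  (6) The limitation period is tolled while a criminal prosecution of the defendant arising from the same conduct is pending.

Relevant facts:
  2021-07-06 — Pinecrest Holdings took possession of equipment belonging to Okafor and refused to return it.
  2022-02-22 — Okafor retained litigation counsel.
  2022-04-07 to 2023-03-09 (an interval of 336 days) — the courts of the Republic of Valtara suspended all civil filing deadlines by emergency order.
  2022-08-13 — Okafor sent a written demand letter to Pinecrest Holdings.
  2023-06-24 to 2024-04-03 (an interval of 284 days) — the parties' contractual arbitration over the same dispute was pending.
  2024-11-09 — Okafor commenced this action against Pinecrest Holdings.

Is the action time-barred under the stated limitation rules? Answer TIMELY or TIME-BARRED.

TIME-BARRED

The limitation period began to run on 2021-07-06.
18 months from 2021-07-06 is 2023-01-06.
Because the emergency suspension of filing deadlines ran from 2022-04-07 to 2023-03-09, the deadline is extended by 336 days to 2023-12-08.
The pending related arbitration from 2023-06-24 to 2024-04-03 tolled the period for 284 days, extending the deadline to 2024-09-17.
The other events in the timeline have no effect on the limitation period under the stated rules.
Filing on 2024-11-09 missed the 2024-09-17 deadline — the action is time-barred.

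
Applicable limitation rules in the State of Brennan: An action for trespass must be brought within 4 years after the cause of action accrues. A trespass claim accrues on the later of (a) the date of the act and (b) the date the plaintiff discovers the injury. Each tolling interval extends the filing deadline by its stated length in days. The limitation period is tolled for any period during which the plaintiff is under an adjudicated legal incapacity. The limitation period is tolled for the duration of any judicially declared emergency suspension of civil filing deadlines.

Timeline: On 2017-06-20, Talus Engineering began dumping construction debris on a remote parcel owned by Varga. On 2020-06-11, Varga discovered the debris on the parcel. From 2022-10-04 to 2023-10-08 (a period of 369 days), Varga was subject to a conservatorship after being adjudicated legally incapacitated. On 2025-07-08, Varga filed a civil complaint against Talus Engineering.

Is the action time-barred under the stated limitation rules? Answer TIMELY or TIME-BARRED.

Taking the later of the act (2017-06-20) and discovery (2020-06-11), the claim accrued on 2020-06-11.
The untolled deadline — 4 years after 2020-06-11 — is 2024-06-11.
Because the plaintiff's legal incapacity ran from 2022-10-04 to 2023-10-08, the deadline is extended by 369 days to 2025-06-15.
Filing on 2025-07-08 missed the 2025-06-15 deadline — the action is time-barred.

TIME-BARRED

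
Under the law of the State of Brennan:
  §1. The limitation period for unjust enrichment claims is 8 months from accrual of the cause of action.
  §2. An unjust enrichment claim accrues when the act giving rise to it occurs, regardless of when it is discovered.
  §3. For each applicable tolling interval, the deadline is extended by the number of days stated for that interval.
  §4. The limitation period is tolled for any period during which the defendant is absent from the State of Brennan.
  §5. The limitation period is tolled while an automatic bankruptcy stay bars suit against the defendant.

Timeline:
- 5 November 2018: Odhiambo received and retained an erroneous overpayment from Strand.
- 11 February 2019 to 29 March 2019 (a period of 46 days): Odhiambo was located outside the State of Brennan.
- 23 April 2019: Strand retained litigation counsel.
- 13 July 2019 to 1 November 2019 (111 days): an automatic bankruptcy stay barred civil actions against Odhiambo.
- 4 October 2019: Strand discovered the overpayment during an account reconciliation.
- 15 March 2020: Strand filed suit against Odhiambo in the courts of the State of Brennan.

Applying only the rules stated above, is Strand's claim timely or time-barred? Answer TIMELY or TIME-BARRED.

TIME-BARRED

Because the rule ties accrual to occurrence, the claim accrued on 5 November 2018, not on the 4 October 2019 discovery date.
The untolled deadline — 8 months after 5 November 2018 — is 5 July 2019.
The defendant's absence from the jurisdiction from 11 February 2019 to 29 March 2019 tolled the period for 46 days, extending the deadline to 20 August 2019.
Because the automatic bankruptcy stay ran from 13 July 2019 to 1 November 2019, the deadline is extended by 111 days to 9 December 2019.
None of the other events listed affects the running of the period under the stated rules.
Filing on 15 March 2020 missed the 9 December 2019 deadline — the action is time-barred.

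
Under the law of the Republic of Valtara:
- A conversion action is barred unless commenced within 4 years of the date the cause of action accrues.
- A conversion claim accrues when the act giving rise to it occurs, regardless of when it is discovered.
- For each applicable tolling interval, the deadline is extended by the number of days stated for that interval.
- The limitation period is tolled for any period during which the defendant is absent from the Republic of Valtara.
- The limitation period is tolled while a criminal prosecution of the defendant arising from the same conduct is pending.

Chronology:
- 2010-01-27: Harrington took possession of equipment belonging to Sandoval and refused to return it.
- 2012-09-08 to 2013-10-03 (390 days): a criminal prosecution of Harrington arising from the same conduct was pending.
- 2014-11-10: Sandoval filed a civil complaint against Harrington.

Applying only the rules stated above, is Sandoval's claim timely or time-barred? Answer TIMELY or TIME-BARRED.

The claim accrued on 2010-01-27, when the wrongful act occurred.
4 years from 2010-01-27 is 2014-01-27.
The pending criminal prosecution from 2012-09-08 to 2013-10-03 tolled the period for 390 days, extending the deadline to 2015-02-21.
Sandoval filed on 2014-11-10, before the 2015-02-21 deadline, so the action is timely.

TIMELY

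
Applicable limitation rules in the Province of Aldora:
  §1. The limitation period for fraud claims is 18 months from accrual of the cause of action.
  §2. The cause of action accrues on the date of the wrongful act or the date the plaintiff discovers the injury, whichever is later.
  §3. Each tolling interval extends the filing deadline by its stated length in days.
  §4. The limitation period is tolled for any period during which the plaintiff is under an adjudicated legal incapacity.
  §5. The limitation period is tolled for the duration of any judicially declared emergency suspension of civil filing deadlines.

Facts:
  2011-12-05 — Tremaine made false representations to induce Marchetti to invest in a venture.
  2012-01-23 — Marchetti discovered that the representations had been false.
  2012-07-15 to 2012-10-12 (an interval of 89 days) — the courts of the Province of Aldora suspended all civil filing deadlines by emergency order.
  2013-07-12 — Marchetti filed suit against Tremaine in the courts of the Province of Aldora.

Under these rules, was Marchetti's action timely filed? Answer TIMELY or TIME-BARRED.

The claim accrued on 2012-01-23 — the later of the 2011-12-05 act and the 2012-01-23 discovery.
Adding the 18 months base period to 2012-01-23 gives a deadline of 2013-07-23, before any tolling.
Because the emergency suspension of filing deadlines ran from 2012-07-15 to 2012-10-12, the deadline is extended by 89 days to 2013-10-20.
The 2013-07-12 filing precedes the 2013-10-20 deadline; the claim is timely.

TIMELY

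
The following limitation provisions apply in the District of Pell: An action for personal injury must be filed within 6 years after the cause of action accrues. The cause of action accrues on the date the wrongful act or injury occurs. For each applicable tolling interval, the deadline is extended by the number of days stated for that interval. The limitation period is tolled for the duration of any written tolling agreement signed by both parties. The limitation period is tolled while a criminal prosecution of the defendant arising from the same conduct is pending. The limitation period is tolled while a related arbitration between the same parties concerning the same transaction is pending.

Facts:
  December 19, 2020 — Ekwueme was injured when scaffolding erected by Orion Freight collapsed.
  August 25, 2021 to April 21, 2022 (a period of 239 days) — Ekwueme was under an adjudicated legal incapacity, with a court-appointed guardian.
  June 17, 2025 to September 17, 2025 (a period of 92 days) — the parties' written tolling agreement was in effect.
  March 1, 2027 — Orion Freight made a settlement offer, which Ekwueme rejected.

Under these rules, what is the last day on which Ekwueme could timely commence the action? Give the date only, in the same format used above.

March 21, 2027

The claim accrued on December 19, 2020, when the wrongful act occurred.
The untolled deadline — 6 years after December 19, 2020 — is December 19, 2026.
The period was tolled for 92 days by the written tolling agreement (June 17, 2025 to September 17, 2025), pushing the deadline to March 21, 2027.
No stated provision tolls the period for the plaintiff's incapacity, so the interval from August 25, 2021 to April 21, 2022 has no effect on the deadline.
The other events in the timeline have no effect on the limitation period under the stated rules.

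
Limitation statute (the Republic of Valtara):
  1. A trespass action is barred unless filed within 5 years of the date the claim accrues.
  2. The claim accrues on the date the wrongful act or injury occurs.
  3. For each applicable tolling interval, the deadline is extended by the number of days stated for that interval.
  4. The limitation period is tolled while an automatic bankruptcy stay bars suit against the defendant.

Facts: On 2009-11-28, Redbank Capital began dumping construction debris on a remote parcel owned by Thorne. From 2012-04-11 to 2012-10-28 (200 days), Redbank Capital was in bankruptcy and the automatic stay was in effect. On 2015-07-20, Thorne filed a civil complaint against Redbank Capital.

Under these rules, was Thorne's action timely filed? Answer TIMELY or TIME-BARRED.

The limitation period began to run on 2009-11-28.
5 years from 2009-11-28 is 2014-11-28.
The period was tolled for 200 days by the automatic bankruptcy stay (2012-04-11 to 2012-10-28), pushing the deadline to 2015-06-16.
The 2015-07-20 filing falls after the 2015-06-16 deadline; the claim is time-barred.

TIME-BARRED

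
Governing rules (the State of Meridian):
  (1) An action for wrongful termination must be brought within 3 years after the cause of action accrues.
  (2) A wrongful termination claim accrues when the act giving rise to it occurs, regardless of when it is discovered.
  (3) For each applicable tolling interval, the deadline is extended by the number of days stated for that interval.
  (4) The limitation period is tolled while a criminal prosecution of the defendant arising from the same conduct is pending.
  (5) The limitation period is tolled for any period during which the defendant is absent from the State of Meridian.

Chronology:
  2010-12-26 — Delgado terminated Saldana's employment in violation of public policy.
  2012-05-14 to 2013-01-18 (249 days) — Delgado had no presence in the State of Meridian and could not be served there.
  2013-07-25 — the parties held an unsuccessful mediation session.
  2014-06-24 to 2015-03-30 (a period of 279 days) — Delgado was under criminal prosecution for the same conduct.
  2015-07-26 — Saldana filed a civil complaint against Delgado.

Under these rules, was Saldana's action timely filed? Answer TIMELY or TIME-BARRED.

The limitation period began to run on 2010-12-26.
3 years from 2010-12-26 is 2013-12-26.
The defendant's absence from the jurisdiction from 2012-05-14 to 2013-01-18 tolled the period for 249 days, extending the deadline to 2014-09-01.
The period was tolled for 279 days by the pending criminal prosecution (2014-06-24 to 2015-03-30), pushing the deadline to 2015-06-07.
The other events in the timeline have no effect on the limitation period under the stated rules.
Saldana filed on 2015-07-26, after the 2015-06-07 deadline, so the action is time-barred.

TIME-BARRED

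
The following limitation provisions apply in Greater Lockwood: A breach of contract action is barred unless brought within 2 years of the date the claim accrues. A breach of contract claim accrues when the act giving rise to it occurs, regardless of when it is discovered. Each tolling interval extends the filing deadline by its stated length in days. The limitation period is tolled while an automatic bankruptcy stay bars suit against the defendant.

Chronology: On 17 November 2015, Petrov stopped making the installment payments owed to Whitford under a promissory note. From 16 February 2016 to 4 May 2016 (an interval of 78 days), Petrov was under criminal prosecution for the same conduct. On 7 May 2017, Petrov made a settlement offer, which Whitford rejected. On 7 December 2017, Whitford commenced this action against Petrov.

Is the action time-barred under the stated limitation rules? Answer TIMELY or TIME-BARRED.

The limitation period began to run on 17 November 2015.
Adding the 2 years base period to 17 November 2015 gives a deadline of 17 November 2017, before any tolling.
No stated provision tolls the period for a criminal prosecution, so the interval from 16 February 2016 to 4 May 2016 has no effect on the deadline.
The other events in the timeline have no effect on the limitation period under the stated rules.
Whitford filed on 7 December 2017, after the 17 November 2017 deadline, so the action is time-barred.

TIME-BARRED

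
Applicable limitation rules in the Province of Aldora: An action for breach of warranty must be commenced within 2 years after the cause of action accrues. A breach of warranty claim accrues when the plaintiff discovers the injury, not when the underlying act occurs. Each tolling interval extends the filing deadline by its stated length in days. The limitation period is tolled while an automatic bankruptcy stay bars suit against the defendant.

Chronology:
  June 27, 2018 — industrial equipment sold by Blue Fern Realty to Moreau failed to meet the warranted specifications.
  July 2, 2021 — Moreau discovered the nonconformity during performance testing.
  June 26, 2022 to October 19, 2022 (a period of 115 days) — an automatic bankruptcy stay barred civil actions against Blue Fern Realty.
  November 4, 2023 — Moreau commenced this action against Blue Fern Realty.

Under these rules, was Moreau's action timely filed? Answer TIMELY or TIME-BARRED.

The claim did not accrue until Moreau discovered the injury on July 2, 2021; the June 27, 2018 act date does not start the clock under the stated rule.
The untolled deadline — 2 years after July 2, 2021 — is July 2, 2023.
The automatic bankruptcy stay from June 26, 2022 to October 19, 2022 tolled the period for 115 days, extending the deadline to October 25, 2023.
Moreau filed on November 4, 2023, after the October 25, 2023 deadline, so the action is time-barred.

TIME-BARRED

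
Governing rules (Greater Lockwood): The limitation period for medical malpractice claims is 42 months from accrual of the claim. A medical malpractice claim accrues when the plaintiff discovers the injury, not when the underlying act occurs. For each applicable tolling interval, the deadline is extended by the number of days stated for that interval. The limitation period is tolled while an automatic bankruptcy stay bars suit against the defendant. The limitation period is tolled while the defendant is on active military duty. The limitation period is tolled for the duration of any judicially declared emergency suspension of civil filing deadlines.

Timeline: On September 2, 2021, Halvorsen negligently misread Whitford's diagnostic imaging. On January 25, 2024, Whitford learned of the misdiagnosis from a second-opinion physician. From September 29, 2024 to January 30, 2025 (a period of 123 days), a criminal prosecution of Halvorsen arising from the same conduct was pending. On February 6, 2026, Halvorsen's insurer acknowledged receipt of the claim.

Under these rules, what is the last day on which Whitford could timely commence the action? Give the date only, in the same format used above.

July 25, 2027

Accrual is tied to discovery, so the period began on January 25, 2024 rather than on September 2, 2021 when the act occurred.
42 months from January 25, 2024 is July 25, 2027.
Although a criminal prosecution ran from September 29, 2024 to January 30, 2025, the stated rules do not make that a tolling event, so it is disregarded.
Nothing else in the chronology tolls or restarts the period.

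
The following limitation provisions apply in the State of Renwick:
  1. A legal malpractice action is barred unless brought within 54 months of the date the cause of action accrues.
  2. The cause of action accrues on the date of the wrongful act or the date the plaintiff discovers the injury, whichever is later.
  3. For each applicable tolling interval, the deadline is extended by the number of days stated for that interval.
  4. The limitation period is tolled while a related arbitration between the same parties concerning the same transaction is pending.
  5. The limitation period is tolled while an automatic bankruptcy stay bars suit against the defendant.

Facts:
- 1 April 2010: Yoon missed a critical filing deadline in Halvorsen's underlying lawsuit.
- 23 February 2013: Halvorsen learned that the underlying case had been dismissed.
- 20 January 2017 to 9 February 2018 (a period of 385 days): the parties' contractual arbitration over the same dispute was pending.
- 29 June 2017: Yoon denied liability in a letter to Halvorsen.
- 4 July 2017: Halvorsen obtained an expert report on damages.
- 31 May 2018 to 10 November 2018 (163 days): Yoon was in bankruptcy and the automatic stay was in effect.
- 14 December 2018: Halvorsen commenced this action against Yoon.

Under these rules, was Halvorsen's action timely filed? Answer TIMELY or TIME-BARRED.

Taking the later of the act (1 April 2010) and discovery (23 February 2013), the claim accrued on 23 February 2013.
54 months from 23 February 2013 is 23 August 2017.
The period was tolled for 385 days by the pending related arbitration (20 January 2017 to 9 February 2018), pushing the deadline to 12 September 2018.
Because the automatic bankruptcy stay ran from 31 May 2018 to 10 November 2018, the deadline is extended by 163 days to 22 February 2019.
Nothing else in the chronology tolls or restarts the period.
The 14 December 2018 filing precedes the 22 February 2019 deadline; the claim is timely.

TIMELY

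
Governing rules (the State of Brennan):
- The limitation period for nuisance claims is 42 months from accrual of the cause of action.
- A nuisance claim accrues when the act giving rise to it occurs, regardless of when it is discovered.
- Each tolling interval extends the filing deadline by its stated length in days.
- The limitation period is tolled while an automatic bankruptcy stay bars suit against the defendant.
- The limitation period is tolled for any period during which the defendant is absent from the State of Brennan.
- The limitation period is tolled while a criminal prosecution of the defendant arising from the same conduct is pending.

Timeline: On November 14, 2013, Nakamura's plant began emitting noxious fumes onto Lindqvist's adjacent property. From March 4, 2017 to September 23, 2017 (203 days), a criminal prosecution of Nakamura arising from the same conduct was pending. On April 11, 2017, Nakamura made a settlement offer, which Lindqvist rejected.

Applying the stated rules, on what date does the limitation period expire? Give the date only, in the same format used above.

The claim accrued on November 14, 2013, when the wrongful act occurred.
The untolled deadline — 42 months after November 14, 2013 — is May 14, 2017.
The pending criminal prosecution from March 4, 2017 to September 23, 2017 tolled the period for 203 days, extending the deadline to December 3, 2017.
None of the other events listed affects the running of the period under the stated rules.

December 3, 2017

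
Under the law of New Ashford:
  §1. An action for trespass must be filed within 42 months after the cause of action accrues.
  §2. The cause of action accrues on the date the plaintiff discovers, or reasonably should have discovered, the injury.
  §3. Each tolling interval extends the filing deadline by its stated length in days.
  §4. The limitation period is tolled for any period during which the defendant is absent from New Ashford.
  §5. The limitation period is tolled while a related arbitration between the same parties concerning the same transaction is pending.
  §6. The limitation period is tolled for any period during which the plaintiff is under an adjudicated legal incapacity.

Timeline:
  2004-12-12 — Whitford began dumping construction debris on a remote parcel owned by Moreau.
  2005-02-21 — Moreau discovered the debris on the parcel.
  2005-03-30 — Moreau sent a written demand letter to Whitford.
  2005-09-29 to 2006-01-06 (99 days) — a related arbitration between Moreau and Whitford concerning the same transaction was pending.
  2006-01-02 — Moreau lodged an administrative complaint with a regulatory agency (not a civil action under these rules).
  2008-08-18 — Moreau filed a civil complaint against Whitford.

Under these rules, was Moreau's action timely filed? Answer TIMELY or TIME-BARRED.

TIMELY

Under the discovery rule, the claim accrued on 2005-02-21, when Moreau discovered the injury — not on the 2004-12-12 date of the underlying act.
Adding the 42 months base period to 2005-02-21 gives a deadline of 2008-08-21, before any tolling.
The period was tolled for 99 days by the pending related arbitration (2005-09-29 to 2006-01-06), pushing the deadline to 2008-11-28.
Nothing else in the chronology tolls or restarts the period.
Moreau filed on 2008-08-18, before the 2008-11-28 deadline, so the action is timely.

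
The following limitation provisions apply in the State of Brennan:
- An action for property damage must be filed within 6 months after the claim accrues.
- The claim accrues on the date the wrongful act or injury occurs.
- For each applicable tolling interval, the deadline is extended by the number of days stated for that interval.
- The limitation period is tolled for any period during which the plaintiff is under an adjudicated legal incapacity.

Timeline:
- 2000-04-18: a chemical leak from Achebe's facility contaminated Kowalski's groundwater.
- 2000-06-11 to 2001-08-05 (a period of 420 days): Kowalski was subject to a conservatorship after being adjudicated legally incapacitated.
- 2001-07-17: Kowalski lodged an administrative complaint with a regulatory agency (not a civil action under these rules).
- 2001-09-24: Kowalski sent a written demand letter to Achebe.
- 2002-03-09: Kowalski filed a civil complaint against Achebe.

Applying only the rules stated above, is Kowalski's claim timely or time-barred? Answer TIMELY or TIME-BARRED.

TIME-BARRED

The claim accrued on 2000-04-18, when the wrongful act occurred.
The untolled deadline — 6 months after 2000-04-18 — is 2000-10-18.
The period was tolled for 420 days by the plaintiff's legal incapacity (2000-06-11 to 2001-08-05), pushing the deadline to 2001-12-12.
The other events in the timeline have no effect on the limitation period under the stated rules.
The 2002-03-09 filing falls after the 2001-12-12 deadline; the claim is time-barred.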